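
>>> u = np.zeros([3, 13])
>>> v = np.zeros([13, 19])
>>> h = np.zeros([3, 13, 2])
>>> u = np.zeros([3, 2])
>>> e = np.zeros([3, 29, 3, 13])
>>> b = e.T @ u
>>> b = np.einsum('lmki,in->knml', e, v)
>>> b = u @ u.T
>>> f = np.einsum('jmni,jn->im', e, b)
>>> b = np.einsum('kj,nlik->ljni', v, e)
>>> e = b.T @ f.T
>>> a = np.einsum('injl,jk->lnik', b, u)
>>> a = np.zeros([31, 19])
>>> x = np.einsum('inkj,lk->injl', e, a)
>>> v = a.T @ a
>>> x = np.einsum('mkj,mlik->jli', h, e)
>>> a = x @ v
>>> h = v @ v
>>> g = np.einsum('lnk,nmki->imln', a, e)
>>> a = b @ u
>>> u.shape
(3, 2)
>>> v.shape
(19, 19)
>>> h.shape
(19, 19)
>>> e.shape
(3, 3, 19, 13)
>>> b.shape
(29, 19, 3, 3)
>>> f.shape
(13, 29)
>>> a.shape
(29, 19, 3, 2)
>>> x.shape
(2, 3, 19)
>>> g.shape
(13, 3, 2, 3)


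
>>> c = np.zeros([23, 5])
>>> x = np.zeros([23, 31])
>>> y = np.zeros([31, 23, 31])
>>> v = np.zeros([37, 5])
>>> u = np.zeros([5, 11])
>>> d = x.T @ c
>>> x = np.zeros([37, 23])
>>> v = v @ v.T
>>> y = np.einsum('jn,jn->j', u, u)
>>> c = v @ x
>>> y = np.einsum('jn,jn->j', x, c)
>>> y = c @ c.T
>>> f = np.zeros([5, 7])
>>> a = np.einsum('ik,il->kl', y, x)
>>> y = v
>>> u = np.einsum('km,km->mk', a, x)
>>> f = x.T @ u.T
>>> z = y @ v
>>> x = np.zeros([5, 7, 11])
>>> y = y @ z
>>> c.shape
(37, 23)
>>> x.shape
(5, 7, 11)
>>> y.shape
(37, 37)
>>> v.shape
(37, 37)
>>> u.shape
(23, 37)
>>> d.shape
(31, 5)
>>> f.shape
(23, 23)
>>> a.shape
(37, 23)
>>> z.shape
(37, 37)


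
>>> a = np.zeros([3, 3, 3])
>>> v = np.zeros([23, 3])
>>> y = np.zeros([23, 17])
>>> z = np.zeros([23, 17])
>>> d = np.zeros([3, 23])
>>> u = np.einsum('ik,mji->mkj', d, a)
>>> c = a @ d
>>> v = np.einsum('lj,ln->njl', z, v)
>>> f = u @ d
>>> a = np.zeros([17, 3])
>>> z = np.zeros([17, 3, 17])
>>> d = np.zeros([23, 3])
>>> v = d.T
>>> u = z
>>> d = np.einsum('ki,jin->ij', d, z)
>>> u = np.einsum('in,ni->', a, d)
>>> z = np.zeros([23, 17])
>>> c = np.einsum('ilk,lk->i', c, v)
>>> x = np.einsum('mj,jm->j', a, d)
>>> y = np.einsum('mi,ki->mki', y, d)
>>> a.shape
(17, 3)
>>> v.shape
(3, 23)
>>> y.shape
(23, 3, 17)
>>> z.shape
(23, 17)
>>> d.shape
(3, 17)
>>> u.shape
()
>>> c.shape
(3,)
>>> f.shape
(3, 23, 23)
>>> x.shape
(3,)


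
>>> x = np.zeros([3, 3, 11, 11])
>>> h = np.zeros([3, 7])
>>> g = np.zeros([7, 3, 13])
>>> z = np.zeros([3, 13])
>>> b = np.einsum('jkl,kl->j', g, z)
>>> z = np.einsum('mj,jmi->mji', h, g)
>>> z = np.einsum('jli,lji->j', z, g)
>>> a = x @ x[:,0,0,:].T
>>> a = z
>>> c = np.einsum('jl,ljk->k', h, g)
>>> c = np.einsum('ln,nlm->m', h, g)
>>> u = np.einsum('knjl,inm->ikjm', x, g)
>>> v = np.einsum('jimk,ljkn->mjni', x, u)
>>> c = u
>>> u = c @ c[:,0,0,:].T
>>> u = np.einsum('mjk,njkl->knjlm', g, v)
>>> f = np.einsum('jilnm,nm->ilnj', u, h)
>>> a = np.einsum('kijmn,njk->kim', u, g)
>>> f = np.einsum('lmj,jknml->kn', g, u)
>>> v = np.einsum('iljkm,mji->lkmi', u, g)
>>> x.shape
(3, 3, 11, 11)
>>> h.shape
(3, 7)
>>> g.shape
(7, 3, 13)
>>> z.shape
(3,)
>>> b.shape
(7,)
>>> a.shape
(13, 11, 3)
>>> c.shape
(7, 3, 11, 13)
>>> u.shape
(13, 11, 3, 3, 7)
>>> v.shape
(11, 3, 7, 13)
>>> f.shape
(11, 3)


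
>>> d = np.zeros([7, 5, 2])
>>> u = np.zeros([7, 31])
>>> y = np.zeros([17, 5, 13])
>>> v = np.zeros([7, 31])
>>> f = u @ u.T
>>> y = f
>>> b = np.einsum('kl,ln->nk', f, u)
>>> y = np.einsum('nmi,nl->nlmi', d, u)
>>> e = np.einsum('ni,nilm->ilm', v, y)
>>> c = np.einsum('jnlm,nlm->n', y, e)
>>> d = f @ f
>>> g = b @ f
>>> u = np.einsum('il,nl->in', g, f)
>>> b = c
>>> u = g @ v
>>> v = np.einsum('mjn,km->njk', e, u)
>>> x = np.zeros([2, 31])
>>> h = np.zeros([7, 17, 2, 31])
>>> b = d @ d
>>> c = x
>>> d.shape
(7, 7)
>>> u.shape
(31, 31)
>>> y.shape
(7, 31, 5, 2)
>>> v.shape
(2, 5, 31)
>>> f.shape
(7, 7)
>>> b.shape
(7, 7)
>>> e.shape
(31, 5, 2)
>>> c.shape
(2, 31)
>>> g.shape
(31, 7)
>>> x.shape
(2, 31)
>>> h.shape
(7, 17, 2, 31)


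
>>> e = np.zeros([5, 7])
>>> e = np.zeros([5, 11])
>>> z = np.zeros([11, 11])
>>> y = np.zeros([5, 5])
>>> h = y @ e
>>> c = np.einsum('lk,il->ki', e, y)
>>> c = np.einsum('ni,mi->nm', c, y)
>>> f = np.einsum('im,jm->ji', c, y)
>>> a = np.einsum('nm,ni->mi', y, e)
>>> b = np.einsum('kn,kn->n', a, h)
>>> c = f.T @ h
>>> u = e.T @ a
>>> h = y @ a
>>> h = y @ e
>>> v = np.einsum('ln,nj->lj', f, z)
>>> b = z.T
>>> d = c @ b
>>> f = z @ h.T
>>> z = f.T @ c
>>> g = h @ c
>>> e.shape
(5, 11)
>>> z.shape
(5, 11)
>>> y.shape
(5, 5)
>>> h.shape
(5, 11)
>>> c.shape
(11, 11)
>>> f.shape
(11, 5)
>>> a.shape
(5, 11)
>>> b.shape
(11, 11)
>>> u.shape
(11, 11)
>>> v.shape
(5, 11)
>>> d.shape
(11, 11)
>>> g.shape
(5, 11)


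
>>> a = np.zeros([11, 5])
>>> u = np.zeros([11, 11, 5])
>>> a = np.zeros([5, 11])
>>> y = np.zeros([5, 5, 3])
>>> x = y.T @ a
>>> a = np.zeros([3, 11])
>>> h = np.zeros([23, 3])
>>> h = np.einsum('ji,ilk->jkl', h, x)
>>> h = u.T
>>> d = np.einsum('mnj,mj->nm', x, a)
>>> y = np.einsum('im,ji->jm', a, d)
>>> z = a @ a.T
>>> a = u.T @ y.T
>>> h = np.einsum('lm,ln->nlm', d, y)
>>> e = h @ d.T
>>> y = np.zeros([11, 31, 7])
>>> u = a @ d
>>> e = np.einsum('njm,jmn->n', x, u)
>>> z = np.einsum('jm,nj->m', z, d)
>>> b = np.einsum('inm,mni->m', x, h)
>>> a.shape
(5, 11, 5)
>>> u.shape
(5, 11, 3)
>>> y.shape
(11, 31, 7)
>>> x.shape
(3, 5, 11)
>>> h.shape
(11, 5, 3)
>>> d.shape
(5, 3)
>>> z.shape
(3,)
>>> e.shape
(3,)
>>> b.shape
(11,)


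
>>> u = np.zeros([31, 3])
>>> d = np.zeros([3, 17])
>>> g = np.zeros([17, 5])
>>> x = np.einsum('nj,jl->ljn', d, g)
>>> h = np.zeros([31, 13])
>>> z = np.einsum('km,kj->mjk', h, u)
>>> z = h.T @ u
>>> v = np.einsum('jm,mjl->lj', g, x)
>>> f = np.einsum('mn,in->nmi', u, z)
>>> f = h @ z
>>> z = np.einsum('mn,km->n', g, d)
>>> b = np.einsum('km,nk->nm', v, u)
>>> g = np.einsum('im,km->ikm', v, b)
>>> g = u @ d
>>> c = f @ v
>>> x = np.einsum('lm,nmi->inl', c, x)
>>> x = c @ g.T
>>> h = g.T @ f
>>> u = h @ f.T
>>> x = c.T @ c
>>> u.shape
(17, 31)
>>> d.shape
(3, 17)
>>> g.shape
(31, 17)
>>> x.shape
(17, 17)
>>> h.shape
(17, 3)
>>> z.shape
(5,)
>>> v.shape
(3, 17)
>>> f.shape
(31, 3)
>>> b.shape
(31, 17)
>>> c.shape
(31, 17)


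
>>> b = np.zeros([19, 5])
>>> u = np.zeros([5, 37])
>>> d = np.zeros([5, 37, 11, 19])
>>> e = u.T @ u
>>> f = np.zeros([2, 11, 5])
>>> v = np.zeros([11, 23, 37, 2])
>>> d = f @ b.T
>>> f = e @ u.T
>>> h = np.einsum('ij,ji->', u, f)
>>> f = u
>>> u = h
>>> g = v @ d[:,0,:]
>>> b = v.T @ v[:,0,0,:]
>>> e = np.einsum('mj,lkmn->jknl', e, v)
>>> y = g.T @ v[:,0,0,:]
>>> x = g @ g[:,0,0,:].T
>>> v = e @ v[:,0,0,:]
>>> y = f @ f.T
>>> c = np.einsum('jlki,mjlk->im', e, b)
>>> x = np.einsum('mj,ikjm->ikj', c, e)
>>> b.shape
(2, 37, 23, 2)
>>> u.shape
()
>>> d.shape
(2, 11, 19)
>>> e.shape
(37, 23, 2, 11)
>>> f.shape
(5, 37)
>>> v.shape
(37, 23, 2, 2)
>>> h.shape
()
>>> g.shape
(11, 23, 37, 19)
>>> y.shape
(5, 5)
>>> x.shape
(37, 23, 2)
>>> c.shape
(11, 2)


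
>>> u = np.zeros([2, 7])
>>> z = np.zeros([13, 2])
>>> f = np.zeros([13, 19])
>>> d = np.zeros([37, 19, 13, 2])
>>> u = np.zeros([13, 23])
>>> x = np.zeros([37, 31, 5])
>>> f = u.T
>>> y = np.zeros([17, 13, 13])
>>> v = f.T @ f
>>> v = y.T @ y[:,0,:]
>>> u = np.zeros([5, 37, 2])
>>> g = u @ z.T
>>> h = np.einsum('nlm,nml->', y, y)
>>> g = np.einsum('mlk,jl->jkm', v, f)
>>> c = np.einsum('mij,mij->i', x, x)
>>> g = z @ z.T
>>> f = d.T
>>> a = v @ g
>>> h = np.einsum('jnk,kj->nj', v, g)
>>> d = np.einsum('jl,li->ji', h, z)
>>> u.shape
(5, 37, 2)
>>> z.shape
(13, 2)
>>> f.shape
(2, 13, 19, 37)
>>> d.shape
(13, 2)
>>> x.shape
(37, 31, 5)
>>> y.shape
(17, 13, 13)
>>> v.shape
(13, 13, 13)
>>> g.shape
(13, 13)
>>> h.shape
(13, 13)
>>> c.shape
(31,)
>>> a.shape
(13, 13, 13)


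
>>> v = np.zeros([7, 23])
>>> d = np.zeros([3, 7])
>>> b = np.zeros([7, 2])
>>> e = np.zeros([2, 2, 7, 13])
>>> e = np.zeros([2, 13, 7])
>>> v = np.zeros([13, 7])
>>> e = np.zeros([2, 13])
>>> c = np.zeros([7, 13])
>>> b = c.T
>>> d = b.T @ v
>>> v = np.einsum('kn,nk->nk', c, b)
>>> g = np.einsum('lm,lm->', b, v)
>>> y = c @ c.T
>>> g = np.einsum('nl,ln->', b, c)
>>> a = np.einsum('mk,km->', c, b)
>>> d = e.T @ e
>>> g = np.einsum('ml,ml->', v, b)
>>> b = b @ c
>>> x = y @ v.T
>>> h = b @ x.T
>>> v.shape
(13, 7)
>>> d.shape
(13, 13)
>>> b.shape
(13, 13)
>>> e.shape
(2, 13)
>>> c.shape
(7, 13)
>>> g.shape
()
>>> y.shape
(7, 7)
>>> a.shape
()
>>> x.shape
(7, 13)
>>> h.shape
(13, 7)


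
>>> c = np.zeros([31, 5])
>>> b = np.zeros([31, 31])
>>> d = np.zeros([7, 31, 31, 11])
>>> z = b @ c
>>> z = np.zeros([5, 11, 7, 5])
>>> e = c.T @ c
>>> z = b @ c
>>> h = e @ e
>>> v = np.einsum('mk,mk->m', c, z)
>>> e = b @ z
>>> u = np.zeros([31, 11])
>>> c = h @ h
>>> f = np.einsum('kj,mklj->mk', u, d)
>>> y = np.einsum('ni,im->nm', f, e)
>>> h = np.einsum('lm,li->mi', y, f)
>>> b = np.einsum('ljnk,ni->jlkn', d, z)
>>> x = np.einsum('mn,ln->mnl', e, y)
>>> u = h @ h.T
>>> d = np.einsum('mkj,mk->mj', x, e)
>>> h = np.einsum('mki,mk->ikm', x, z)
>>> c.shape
(5, 5)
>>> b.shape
(31, 7, 11, 31)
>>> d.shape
(31, 7)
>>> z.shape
(31, 5)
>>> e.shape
(31, 5)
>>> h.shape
(7, 5, 31)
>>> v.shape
(31,)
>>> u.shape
(5, 5)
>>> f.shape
(7, 31)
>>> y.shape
(7, 5)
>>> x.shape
(31, 5, 7)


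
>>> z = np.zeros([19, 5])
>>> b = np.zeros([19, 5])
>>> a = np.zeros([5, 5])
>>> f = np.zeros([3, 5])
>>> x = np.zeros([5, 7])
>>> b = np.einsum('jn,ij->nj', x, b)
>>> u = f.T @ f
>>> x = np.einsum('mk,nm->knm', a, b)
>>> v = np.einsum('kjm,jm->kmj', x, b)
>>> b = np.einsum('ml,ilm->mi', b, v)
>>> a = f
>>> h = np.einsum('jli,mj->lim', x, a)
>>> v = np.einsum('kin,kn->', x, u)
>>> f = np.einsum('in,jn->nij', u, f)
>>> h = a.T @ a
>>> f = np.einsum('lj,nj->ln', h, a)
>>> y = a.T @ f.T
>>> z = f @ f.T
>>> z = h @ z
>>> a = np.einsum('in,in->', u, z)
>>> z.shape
(5, 5)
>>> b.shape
(7, 5)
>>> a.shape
()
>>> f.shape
(5, 3)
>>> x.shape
(5, 7, 5)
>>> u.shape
(5, 5)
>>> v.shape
()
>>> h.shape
(5, 5)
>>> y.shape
(5, 5)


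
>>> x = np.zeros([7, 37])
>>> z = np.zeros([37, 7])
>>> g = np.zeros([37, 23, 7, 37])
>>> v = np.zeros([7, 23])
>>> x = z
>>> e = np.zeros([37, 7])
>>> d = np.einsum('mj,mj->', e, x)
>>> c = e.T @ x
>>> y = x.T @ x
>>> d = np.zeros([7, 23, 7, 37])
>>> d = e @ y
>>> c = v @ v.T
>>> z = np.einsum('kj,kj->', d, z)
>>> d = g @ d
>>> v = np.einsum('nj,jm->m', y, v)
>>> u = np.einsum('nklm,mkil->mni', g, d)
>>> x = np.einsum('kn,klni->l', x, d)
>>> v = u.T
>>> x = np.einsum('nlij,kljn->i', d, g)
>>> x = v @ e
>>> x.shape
(7, 37, 7)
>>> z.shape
()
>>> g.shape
(37, 23, 7, 37)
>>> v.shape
(7, 37, 37)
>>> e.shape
(37, 7)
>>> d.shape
(37, 23, 7, 7)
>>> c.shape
(7, 7)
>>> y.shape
(7, 7)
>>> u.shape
(37, 37, 7)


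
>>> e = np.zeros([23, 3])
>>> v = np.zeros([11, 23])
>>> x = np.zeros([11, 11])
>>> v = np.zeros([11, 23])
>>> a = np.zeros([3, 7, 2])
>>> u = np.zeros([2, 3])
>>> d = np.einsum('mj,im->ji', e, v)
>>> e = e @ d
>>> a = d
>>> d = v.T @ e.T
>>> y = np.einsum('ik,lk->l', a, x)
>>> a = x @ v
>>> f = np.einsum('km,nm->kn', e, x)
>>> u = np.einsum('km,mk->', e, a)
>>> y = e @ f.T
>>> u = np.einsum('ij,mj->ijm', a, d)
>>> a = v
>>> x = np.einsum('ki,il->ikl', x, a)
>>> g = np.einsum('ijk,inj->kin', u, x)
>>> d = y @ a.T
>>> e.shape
(23, 11)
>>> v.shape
(11, 23)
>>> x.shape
(11, 11, 23)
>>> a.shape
(11, 23)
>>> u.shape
(11, 23, 23)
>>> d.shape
(23, 11)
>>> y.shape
(23, 23)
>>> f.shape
(23, 11)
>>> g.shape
(23, 11, 11)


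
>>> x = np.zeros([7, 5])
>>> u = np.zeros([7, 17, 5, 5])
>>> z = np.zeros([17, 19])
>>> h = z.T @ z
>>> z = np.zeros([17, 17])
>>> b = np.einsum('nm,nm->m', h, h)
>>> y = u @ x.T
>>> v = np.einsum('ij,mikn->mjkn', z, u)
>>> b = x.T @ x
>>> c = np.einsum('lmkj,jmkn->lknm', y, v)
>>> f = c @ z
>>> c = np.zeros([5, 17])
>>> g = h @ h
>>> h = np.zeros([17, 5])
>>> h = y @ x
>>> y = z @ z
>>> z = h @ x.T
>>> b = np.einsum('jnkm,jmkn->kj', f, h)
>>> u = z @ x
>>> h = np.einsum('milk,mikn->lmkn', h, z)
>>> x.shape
(7, 5)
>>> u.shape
(7, 17, 5, 5)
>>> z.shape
(7, 17, 5, 7)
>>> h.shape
(5, 7, 5, 7)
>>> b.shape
(5, 7)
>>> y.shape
(17, 17)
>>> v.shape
(7, 17, 5, 5)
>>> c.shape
(5, 17)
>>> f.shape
(7, 5, 5, 17)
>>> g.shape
(19, 19)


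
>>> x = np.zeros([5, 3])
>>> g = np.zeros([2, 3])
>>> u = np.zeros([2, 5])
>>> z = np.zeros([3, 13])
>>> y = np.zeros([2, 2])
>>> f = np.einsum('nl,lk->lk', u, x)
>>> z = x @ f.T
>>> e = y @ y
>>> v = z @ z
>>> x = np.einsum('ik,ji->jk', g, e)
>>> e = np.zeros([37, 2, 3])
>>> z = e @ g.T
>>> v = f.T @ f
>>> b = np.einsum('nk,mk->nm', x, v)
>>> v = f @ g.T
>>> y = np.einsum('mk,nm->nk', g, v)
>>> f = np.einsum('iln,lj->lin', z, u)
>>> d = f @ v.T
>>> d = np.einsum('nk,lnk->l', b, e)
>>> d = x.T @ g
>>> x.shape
(2, 3)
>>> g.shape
(2, 3)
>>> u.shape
(2, 5)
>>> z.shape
(37, 2, 2)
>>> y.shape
(5, 3)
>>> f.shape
(2, 37, 2)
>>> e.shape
(37, 2, 3)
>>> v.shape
(5, 2)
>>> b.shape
(2, 3)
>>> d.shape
(3, 3)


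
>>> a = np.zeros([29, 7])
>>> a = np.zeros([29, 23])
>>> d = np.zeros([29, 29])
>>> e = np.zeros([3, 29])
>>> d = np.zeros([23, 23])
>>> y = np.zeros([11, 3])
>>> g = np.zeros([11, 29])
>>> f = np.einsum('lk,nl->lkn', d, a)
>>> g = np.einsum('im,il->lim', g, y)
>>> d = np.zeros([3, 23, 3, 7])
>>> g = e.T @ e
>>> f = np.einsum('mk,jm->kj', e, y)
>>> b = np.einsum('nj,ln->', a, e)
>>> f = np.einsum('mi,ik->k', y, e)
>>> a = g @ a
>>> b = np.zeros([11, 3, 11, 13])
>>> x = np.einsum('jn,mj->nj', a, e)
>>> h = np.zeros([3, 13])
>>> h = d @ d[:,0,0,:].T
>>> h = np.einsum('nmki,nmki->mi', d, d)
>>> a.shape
(29, 23)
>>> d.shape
(3, 23, 3, 7)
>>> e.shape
(3, 29)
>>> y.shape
(11, 3)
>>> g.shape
(29, 29)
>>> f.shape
(29,)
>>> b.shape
(11, 3, 11, 13)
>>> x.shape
(23, 29)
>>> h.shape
(23, 7)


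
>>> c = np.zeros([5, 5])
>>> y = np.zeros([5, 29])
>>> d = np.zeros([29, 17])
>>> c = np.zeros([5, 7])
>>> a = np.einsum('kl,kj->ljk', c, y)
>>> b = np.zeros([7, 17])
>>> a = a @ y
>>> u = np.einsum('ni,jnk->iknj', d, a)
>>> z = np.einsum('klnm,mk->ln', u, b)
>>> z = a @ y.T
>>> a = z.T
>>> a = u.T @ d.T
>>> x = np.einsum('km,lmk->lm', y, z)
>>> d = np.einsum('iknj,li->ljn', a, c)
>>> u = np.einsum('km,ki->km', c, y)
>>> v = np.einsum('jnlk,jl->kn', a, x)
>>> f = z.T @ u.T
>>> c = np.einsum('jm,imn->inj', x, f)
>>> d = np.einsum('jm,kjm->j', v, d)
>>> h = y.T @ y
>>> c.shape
(5, 5, 7)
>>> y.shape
(5, 29)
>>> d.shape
(29,)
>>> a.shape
(7, 29, 29, 29)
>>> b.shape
(7, 17)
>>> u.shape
(5, 7)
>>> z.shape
(7, 29, 5)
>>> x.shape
(7, 29)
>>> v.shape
(29, 29)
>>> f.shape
(5, 29, 5)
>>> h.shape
(29, 29)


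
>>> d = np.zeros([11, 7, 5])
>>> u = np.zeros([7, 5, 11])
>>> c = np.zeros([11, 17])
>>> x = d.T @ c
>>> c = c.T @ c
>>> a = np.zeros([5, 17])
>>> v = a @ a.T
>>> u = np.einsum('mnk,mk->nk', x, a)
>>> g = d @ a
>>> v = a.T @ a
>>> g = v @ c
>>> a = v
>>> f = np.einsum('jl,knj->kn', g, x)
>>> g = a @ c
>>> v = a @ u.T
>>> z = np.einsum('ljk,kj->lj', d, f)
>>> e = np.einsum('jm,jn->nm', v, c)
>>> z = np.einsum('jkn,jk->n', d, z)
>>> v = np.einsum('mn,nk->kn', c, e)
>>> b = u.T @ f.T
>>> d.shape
(11, 7, 5)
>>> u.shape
(7, 17)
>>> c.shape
(17, 17)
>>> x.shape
(5, 7, 17)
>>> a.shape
(17, 17)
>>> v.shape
(7, 17)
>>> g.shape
(17, 17)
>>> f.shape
(5, 7)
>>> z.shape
(5,)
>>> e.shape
(17, 7)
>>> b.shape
(17, 5)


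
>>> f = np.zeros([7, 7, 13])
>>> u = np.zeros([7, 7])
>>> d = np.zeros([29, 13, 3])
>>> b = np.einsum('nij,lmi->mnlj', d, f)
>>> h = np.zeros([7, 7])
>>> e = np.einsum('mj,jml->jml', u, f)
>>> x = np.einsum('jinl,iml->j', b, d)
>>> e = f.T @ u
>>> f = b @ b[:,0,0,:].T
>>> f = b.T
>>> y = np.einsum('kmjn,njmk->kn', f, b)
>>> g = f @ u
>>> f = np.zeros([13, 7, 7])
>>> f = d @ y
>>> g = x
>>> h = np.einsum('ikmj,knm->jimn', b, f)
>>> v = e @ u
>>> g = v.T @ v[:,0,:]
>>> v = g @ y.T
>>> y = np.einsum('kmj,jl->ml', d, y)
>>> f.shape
(29, 13, 7)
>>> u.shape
(7, 7)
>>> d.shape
(29, 13, 3)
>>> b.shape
(7, 29, 7, 3)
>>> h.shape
(3, 7, 7, 13)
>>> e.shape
(13, 7, 7)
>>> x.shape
(7,)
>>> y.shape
(13, 7)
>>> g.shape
(7, 7, 7)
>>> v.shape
(7, 7, 3)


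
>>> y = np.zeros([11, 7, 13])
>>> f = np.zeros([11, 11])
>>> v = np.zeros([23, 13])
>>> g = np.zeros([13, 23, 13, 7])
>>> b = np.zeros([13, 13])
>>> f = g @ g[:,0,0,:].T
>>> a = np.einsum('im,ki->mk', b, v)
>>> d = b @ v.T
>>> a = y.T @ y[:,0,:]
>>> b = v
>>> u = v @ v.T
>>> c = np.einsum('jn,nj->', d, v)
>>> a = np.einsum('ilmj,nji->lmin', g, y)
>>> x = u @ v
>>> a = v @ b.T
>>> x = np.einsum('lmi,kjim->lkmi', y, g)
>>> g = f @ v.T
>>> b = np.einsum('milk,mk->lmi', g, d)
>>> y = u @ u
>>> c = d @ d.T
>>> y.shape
(23, 23)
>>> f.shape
(13, 23, 13, 13)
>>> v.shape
(23, 13)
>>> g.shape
(13, 23, 13, 23)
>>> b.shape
(13, 13, 23)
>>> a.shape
(23, 23)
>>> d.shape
(13, 23)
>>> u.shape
(23, 23)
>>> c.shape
(13, 13)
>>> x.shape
(11, 13, 7, 13)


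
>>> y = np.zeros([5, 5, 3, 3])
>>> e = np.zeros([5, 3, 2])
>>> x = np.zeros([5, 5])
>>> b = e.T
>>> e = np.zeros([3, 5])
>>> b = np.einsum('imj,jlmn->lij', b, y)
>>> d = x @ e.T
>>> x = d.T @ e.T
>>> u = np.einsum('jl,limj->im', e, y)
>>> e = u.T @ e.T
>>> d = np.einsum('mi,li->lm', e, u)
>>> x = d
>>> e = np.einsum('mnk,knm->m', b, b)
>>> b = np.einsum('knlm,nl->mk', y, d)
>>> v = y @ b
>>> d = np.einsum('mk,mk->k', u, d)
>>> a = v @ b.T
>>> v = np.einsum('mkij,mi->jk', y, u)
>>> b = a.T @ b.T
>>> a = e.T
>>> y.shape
(5, 5, 3, 3)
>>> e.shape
(5,)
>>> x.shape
(5, 3)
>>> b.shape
(3, 3, 5, 3)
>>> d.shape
(3,)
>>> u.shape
(5, 3)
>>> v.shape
(3, 5)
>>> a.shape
(5,)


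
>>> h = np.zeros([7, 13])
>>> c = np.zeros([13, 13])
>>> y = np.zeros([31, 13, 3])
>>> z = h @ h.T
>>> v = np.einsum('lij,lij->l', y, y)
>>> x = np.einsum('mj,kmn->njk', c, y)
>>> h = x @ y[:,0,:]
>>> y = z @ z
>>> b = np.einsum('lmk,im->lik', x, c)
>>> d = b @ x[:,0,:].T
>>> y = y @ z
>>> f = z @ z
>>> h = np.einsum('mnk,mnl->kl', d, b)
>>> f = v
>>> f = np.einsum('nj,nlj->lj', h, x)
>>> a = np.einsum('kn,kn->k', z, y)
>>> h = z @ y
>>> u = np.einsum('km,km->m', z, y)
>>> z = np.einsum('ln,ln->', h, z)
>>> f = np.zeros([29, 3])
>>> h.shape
(7, 7)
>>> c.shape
(13, 13)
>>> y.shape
(7, 7)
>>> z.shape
()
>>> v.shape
(31,)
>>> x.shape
(3, 13, 31)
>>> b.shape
(3, 13, 31)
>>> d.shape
(3, 13, 3)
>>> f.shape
(29, 3)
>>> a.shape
(7,)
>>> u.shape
(7,)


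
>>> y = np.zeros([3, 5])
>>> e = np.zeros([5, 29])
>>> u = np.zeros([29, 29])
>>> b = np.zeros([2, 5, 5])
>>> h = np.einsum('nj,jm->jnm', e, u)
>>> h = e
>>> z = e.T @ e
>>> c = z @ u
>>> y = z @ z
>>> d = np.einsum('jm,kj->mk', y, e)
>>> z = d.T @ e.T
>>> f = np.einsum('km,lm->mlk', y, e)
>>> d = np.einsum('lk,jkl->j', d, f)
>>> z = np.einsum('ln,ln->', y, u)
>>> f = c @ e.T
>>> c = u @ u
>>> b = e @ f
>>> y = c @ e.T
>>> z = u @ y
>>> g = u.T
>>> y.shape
(29, 5)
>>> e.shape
(5, 29)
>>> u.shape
(29, 29)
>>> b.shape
(5, 5)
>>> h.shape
(5, 29)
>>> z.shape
(29, 5)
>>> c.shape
(29, 29)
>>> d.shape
(29,)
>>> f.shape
(29, 5)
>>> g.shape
(29, 29)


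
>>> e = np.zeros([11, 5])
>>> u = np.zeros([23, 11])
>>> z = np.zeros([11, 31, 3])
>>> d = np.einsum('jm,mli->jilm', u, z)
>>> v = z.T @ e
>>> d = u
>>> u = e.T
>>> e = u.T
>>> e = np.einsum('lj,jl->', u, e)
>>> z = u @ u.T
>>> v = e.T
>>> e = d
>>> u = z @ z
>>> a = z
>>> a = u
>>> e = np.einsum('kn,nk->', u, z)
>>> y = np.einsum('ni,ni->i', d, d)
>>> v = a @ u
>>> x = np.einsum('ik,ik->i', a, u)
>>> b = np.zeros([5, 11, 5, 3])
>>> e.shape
()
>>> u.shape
(5, 5)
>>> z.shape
(5, 5)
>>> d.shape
(23, 11)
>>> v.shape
(5, 5)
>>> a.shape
(5, 5)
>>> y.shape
(11,)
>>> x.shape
(5,)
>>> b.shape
(5, 11, 5, 3)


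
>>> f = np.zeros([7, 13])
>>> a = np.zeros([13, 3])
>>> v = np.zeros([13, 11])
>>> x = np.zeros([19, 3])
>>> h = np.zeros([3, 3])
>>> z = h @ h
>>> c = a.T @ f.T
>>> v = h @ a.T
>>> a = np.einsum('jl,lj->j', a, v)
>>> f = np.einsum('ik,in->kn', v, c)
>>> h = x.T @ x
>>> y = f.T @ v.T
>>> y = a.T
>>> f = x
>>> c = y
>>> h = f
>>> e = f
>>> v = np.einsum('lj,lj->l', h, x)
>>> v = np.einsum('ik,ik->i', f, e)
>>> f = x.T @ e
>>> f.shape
(3, 3)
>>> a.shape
(13,)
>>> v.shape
(19,)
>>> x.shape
(19, 3)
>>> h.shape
(19, 3)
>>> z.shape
(3, 3)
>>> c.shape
(13,)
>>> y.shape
(13,)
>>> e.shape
(19, 3)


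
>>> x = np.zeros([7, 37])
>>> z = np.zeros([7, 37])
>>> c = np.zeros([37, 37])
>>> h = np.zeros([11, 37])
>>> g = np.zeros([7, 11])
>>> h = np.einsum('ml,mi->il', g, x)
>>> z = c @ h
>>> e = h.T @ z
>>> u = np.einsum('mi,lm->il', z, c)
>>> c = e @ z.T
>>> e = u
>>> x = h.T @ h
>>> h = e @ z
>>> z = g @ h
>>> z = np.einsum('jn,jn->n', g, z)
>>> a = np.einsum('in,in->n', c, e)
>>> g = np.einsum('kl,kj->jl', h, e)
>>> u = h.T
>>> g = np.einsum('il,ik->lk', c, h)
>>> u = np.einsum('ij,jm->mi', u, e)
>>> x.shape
(11, 11)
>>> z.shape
(11,)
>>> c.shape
(11, 37)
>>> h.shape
(11, 11)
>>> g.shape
(37, 11)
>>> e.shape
(11, 37)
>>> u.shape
(37, 11)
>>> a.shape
(37,)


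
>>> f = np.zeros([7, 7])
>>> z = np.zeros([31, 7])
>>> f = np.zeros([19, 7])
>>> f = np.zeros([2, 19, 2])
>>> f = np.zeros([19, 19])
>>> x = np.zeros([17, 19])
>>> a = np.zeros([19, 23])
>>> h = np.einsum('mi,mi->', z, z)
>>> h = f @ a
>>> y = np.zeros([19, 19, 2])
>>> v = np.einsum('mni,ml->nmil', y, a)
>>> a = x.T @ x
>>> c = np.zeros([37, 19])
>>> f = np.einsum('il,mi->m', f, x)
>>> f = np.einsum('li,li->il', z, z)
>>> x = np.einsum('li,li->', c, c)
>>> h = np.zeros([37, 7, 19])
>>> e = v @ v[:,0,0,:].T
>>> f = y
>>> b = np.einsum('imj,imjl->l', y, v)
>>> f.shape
(19, 19, 2)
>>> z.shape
(31, 7)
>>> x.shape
()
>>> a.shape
(19, 19)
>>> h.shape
(37, 7, 19)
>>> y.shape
(19, 19, 2)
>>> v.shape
(19, 19, 2, 23)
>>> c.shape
(37, 19)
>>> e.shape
(19, 19, 2, 19)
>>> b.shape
(23,)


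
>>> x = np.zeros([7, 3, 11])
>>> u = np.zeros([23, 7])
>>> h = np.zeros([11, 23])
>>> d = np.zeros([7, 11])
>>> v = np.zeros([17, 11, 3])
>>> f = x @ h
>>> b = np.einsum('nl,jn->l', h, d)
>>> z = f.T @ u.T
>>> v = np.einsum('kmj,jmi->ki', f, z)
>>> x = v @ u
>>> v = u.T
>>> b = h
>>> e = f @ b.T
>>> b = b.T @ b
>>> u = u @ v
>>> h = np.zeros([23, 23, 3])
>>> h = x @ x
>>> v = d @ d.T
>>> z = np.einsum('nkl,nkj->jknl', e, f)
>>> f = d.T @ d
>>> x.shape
(7, 7)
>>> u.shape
(23, 23)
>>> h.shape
(7, 7)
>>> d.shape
(7, 11)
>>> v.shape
(7, 7)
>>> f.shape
(11, 11)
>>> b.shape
(23, 23)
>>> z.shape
(23, 3, 7, 11)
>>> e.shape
(7, 3, 11)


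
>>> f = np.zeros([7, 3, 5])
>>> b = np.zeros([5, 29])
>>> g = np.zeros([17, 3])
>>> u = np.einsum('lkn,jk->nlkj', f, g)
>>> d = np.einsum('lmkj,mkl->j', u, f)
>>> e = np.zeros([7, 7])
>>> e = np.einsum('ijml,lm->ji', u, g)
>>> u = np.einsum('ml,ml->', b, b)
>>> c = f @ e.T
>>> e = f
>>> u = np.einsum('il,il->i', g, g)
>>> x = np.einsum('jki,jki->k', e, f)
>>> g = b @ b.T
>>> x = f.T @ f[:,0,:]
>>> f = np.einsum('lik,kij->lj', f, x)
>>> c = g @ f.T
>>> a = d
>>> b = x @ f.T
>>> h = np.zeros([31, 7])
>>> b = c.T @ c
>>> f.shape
(7, 5)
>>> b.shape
(7, 7)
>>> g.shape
(5, 5)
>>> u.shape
(17,)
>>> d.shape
(17,)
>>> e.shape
(7, 3, 5)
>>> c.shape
(5, 7)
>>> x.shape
(5, 3, 5)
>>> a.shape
(17,)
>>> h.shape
(31, 7)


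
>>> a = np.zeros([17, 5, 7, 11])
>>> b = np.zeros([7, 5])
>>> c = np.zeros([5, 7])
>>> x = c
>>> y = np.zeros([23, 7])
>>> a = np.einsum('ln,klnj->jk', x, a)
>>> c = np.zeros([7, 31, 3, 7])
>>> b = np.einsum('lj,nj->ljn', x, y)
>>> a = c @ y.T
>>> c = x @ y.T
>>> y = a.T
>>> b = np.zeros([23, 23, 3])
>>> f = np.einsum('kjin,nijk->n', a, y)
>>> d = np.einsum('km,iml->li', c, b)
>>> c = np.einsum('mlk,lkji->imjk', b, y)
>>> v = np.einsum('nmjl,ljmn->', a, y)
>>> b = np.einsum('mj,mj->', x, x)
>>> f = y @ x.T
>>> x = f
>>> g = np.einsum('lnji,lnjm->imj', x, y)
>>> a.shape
(7, 31, 3, 23)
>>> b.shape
()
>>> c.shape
(7, 23, 31, 3)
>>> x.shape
(23, 3, 31, 5)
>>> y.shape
(23, 3, 31, 7)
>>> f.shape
(23, 3, 31, 5)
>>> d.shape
(3, 23)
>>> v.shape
()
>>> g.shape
(5, 7, 31)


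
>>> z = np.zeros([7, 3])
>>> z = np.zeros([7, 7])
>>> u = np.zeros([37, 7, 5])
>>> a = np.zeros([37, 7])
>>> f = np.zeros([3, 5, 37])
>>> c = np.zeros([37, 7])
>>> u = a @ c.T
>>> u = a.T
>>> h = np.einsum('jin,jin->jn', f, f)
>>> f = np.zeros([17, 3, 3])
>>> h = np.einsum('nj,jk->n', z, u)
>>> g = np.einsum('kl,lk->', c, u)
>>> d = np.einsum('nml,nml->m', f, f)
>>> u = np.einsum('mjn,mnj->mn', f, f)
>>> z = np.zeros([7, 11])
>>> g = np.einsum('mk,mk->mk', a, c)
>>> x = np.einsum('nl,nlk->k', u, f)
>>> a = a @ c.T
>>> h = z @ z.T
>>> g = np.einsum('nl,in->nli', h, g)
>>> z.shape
(7, 11)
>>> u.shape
(17, 3)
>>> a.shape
(37, 37)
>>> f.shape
(17, 3, 3)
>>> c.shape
(37, 7)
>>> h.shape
(7, 7)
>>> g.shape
(7, 7, 37)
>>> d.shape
(3,)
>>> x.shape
(3,)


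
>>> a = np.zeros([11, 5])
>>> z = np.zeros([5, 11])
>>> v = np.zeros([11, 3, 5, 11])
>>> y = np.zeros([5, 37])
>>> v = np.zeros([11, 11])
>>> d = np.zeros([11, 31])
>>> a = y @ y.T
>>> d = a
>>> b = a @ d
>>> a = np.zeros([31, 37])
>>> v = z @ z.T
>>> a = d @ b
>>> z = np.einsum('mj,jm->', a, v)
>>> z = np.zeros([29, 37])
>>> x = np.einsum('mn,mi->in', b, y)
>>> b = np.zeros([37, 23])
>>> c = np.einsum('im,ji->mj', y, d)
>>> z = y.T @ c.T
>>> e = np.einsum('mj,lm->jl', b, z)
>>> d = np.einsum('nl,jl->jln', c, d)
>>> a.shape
(5, 5)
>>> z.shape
(37, 37)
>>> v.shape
(5, 5)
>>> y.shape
(5, 37)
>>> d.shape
(5, 5, 37)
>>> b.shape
(37, 23)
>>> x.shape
(37, 5)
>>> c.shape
(37, 5)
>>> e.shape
(23, 37)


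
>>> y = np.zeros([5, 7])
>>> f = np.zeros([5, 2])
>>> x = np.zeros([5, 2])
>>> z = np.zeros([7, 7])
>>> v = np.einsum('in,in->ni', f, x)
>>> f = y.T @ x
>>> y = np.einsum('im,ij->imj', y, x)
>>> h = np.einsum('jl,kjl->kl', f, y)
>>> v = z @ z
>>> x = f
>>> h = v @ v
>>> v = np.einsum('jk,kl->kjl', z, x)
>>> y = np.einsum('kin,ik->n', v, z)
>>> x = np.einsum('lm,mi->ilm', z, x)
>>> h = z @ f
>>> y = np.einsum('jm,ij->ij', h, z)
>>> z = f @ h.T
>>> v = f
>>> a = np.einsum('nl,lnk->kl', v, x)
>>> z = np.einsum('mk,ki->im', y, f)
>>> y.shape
(7, 7)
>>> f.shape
(7, 2)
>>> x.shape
(2, 7, 7)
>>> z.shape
(2, 7)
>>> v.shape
(7, 2)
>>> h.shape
(7, 2)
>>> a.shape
(7, 2)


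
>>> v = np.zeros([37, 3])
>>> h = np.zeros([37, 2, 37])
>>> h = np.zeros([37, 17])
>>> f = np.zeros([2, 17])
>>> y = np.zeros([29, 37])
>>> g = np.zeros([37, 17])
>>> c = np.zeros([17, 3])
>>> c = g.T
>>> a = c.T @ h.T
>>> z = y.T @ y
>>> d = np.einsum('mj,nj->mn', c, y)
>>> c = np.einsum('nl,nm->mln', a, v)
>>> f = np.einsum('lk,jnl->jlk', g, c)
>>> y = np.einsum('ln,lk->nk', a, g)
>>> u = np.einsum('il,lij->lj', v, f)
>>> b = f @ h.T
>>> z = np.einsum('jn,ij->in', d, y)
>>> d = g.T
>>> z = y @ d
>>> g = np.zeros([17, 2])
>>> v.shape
(37, 3)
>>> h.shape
(37, 17)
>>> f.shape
(3, 37, 17)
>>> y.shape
(37, 17)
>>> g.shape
(17, 2)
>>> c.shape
(3, 37, 37)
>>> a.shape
(37, 37)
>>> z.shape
(37, 37)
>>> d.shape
(17, 37)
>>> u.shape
(3, 17)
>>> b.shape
(3, 37, 37)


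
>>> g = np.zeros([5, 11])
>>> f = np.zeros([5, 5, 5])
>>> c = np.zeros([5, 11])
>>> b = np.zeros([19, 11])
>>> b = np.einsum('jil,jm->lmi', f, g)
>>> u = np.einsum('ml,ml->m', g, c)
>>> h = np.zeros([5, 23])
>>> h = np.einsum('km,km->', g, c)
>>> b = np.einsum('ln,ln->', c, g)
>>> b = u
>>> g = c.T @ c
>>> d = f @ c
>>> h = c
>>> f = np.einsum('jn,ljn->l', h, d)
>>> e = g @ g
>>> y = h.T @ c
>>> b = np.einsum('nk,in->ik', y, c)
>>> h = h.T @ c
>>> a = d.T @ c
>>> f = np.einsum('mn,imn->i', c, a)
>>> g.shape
(11, 11)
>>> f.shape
(11,)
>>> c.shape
(5, 11)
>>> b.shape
(5, 11)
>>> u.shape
(5,)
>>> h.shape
(11, 11)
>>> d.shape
(5, 5, 11)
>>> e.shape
(11, 11)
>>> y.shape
(11, 11)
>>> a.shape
(11, 5, 11)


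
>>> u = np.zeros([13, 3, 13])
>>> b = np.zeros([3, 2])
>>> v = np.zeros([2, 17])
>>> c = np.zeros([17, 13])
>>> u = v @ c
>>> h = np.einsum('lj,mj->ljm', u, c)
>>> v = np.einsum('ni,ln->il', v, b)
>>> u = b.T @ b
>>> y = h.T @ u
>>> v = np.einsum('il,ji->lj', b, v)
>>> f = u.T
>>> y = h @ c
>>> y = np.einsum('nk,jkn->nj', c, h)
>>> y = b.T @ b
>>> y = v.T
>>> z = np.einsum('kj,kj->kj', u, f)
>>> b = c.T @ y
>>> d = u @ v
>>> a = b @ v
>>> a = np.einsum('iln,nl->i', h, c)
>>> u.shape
(2, 2)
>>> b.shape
(13, 2)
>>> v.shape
(2, 17)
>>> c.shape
(17, 13)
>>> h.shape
(2, 13, 17)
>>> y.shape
(17, 2)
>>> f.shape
(2, 2)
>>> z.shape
(2, 2)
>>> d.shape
(2, 17)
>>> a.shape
(2,)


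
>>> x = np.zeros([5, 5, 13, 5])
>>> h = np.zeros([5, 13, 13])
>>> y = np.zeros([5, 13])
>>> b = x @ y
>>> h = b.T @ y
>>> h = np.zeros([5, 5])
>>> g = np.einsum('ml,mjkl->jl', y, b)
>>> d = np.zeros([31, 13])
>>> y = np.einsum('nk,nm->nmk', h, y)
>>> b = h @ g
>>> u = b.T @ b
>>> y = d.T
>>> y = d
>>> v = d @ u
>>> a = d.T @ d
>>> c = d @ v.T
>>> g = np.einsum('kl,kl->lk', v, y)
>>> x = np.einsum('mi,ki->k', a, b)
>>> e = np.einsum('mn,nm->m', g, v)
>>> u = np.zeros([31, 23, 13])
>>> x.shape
(5,)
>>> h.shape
(5, 5)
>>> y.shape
(31, 13)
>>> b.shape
(5, 13)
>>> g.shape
(13, 31)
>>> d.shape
(31, 13)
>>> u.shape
(31, 23, 13)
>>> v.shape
(31, 13)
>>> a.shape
(13, 13)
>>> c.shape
(31, 31)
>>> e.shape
(13,)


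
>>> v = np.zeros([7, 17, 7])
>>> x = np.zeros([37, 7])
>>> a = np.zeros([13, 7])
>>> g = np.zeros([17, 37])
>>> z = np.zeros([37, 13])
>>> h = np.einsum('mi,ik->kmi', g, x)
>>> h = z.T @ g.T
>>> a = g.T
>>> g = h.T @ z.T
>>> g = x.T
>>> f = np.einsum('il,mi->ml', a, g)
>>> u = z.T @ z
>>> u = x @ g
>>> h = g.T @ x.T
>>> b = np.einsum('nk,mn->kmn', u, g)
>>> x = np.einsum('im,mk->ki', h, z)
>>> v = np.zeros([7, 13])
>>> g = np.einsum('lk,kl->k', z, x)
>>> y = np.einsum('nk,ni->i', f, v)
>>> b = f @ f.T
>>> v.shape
(7, 13)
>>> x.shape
(13, 37)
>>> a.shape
(37, 17)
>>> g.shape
(13,)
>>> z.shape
(37, 13)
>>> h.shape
(37, 37)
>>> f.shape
(7, 17)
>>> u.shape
(37, 37)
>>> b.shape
(7, 7)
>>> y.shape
(13,)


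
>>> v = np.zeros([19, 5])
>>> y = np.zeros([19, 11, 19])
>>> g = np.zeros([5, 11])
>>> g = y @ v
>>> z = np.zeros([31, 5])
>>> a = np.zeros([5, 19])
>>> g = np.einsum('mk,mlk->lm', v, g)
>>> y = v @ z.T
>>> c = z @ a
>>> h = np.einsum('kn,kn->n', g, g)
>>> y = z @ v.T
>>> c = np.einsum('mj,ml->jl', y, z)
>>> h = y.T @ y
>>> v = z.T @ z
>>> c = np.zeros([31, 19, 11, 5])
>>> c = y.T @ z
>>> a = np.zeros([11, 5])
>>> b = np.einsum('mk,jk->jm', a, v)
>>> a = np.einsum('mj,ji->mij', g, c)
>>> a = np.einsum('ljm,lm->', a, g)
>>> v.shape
(5, 5)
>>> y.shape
(31, 19)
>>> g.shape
(11, 19)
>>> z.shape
(31, 5)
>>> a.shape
()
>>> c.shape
(19, 5)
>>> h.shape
(19, 19)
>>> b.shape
(5, 11)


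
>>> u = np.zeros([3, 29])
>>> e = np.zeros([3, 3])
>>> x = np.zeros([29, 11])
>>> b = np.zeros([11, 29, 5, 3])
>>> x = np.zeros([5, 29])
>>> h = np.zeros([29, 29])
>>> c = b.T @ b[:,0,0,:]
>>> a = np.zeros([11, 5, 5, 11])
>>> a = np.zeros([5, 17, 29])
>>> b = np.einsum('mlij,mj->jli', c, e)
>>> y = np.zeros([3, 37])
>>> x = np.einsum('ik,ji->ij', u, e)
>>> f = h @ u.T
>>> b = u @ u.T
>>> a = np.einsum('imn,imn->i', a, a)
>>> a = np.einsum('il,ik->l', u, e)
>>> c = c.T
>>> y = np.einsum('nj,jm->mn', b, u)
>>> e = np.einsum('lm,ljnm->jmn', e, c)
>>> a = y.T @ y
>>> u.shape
(3, 29)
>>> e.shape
(29, 3, 5)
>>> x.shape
(3, 3)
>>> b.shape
(3, 3)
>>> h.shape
(29, 29)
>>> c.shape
(3, 29, 5, 3)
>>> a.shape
(3, 3)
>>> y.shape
(29, 3)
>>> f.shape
(29, 3)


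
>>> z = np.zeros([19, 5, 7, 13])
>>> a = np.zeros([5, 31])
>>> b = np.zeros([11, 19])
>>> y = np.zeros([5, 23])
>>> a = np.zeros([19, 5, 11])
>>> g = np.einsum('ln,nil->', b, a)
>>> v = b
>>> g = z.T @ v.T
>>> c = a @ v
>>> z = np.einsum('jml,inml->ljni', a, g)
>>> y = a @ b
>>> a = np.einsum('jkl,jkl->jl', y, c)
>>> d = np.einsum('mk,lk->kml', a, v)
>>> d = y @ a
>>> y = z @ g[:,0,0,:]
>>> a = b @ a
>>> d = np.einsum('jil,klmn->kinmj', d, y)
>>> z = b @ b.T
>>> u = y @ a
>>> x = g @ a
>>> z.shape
(11, 11)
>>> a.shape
(11, 19)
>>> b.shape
(11, 19)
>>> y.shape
(11, 19, 7, 11)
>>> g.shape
(13, 7, 5, 11)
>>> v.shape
(11, 19)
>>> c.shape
(19, 5, 19)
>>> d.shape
(11, 5, 11, 7, 19)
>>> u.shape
(11, 19, 7, 19)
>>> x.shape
(13, 7, 5, 19)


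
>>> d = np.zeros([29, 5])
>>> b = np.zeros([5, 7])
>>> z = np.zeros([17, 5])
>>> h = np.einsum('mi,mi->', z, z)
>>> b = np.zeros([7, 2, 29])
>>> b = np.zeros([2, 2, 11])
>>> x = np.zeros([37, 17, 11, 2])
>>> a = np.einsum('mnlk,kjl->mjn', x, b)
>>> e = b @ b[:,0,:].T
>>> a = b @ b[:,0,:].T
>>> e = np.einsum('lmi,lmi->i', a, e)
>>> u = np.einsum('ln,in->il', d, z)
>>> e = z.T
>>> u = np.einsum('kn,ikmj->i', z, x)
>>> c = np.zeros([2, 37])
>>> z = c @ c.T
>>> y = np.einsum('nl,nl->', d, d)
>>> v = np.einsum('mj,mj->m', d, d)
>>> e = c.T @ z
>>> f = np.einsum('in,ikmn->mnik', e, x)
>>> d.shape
(29, 5)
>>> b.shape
(2, 2, 11)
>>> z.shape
(2, 2)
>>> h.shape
()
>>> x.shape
(37, 17, 11, 2)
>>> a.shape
(2, 2, 2)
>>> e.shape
(37, 2)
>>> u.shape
(37,)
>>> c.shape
(2, 37)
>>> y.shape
()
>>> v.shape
(29,)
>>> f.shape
(11, 2, 37, 17)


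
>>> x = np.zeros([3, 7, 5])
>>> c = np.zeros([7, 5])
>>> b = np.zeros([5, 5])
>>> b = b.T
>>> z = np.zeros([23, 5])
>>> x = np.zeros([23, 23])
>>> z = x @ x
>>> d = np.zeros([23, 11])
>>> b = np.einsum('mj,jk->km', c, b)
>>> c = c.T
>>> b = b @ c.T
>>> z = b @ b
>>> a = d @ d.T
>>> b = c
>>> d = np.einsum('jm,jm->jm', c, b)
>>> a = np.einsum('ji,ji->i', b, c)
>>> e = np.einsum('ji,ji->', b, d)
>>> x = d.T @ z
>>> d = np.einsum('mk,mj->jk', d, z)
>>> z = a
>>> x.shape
(7, 5)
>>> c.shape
(5, 7)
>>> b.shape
(5, 7)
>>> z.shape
(7,)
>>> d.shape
(5, 7)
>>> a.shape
(7,)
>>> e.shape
()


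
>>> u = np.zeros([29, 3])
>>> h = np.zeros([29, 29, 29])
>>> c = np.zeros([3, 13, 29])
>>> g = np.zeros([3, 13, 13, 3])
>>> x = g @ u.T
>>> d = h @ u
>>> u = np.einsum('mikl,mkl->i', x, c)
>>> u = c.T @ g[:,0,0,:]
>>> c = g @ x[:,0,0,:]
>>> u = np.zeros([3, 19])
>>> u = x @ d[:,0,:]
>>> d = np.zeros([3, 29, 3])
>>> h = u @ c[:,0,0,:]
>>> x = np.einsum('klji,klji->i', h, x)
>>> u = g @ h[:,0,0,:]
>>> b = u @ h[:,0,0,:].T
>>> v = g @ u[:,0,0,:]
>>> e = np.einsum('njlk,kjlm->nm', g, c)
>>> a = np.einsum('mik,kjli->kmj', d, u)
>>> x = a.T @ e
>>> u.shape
(3, 13, 13, 29)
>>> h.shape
(3, 13, 13, 29)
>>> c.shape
(3, 13, 13, 29)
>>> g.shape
(3, 13, 13, 3)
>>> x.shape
(13, 3, 29)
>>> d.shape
(3, 29, 3)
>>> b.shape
(3, 13, 13, 3)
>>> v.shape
(3, 13, 13, 29)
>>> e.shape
(3, 29)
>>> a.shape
(3, 3, 13)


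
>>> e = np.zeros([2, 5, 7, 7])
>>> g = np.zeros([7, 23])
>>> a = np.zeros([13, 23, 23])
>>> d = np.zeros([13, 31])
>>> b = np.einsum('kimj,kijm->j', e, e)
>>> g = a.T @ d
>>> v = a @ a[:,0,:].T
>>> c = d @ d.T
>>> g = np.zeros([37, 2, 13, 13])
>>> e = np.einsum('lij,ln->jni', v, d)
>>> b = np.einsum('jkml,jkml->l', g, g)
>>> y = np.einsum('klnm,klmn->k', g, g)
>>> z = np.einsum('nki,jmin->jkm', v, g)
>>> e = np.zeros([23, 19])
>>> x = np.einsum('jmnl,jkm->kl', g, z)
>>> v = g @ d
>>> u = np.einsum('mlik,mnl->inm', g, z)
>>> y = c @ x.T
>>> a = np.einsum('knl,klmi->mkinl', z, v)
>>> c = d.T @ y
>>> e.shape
(23, 19)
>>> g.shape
(37, 2, 13, 13)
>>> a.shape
(13, 37, 31, 23, 2)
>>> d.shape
(13, 31)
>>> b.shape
(13,)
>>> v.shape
(37, 2, 13, 31)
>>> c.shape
(31, 23)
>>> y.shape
(13, 23)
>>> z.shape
(37, 23, 2)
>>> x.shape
(23, 13)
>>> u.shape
(13, 23, 37)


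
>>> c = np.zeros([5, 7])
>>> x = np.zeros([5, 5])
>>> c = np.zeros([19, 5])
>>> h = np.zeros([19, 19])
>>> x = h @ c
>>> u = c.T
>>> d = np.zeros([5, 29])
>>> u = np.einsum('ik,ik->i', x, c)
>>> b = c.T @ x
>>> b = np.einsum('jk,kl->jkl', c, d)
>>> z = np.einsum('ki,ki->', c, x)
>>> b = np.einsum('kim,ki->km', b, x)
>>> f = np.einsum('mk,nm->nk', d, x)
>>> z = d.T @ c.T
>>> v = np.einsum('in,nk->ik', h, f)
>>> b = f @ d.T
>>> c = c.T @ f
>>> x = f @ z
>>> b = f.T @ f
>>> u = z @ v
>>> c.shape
(5, 29)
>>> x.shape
(19, 19)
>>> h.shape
(19, 19)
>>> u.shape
(29, 29)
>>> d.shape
(5, 29)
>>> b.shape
(29, 29)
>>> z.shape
(29, 19)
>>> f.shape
(19, 29)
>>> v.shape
(19, 29)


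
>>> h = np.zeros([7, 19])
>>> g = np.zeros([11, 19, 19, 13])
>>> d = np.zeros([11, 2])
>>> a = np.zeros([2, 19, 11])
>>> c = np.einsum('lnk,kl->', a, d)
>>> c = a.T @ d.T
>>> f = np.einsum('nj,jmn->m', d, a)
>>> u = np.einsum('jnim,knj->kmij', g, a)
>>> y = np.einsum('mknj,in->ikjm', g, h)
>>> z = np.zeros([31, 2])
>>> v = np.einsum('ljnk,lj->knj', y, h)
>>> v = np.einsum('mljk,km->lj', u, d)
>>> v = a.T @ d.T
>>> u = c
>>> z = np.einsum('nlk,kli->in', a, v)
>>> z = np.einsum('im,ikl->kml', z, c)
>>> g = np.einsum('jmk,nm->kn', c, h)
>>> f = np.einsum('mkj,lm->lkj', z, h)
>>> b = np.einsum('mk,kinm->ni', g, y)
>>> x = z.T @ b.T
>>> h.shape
(7, 19)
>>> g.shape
(11, 7)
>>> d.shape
(11, 2)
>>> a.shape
(2, 19, 11)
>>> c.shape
(11, 19, 11)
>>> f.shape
(7, 2, 11)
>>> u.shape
(11, 19, 11)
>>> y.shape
(7, 19, 13, 11)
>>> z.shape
(19, 2, 11)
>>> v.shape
(11, 19, 11)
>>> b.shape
(13, 19)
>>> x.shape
(11, 2, 13)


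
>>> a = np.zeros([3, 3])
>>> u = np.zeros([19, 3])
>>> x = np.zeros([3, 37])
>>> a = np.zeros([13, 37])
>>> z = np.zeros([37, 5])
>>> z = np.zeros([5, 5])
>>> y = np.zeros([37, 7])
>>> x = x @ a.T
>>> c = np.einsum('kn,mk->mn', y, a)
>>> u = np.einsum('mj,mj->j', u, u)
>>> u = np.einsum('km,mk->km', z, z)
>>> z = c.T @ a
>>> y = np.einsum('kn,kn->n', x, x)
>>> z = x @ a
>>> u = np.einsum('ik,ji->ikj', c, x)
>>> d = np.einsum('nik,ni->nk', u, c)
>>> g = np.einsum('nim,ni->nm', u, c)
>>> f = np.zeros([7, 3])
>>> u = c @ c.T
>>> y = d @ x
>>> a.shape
(13, 37)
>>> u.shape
(13, 13)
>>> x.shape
(3, 13)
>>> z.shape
(3, 37)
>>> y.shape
(13, 13)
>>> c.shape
(13, 7)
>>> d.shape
(13, 3)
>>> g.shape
(13, 3)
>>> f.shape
(7, 3)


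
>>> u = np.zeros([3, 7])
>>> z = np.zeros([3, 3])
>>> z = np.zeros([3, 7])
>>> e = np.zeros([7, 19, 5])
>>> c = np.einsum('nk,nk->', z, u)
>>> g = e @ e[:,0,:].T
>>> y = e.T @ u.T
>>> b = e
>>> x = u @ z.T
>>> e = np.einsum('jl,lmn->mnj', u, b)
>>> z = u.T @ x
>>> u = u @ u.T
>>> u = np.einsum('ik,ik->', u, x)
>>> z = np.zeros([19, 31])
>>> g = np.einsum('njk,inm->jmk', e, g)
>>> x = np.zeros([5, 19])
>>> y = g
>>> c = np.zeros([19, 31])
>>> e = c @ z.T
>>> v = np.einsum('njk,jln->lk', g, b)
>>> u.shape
()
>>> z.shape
(19, 31)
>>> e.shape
(19, 19)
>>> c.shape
(19, 31)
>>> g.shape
(5, 7, 3)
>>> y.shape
(5, 7, 3)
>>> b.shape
(7, 19, 5)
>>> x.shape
(5, 19)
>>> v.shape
(19, 3)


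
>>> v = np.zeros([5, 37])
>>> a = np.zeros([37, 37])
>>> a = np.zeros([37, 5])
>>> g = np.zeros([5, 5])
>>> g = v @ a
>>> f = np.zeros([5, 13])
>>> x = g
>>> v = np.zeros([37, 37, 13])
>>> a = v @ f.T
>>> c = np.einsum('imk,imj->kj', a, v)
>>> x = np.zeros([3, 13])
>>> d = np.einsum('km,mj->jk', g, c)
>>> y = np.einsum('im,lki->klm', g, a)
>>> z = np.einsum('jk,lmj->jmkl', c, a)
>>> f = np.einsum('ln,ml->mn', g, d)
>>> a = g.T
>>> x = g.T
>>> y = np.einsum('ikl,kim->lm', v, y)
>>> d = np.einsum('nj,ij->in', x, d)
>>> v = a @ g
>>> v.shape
(5, 5)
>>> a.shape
(5, 5)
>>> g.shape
(5, 5)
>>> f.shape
(13, 5)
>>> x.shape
(5, 5)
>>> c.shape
(5, 13)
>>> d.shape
(13, 5)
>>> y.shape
(13, 5)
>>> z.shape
(5, 37, 13, 37)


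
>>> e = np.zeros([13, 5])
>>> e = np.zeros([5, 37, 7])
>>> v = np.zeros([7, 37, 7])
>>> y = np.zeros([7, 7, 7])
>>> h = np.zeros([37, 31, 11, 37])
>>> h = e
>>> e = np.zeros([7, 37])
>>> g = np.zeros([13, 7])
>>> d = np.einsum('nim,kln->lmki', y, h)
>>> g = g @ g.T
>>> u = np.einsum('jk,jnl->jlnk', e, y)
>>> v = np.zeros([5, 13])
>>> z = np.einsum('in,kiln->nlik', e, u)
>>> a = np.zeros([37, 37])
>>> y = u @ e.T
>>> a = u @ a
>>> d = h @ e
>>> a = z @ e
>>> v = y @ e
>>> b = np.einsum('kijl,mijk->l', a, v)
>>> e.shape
(7, 37)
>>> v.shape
(7, 7, 7, 37)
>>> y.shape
(7, 7, 7, 7)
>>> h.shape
(5, 37, 7)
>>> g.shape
(13, 13)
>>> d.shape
(5, 37, 37)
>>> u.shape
(7, 7, 7, 37)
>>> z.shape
(37, 7, 7, 7)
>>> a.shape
(37, 7, 7, 37)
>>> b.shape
(37,)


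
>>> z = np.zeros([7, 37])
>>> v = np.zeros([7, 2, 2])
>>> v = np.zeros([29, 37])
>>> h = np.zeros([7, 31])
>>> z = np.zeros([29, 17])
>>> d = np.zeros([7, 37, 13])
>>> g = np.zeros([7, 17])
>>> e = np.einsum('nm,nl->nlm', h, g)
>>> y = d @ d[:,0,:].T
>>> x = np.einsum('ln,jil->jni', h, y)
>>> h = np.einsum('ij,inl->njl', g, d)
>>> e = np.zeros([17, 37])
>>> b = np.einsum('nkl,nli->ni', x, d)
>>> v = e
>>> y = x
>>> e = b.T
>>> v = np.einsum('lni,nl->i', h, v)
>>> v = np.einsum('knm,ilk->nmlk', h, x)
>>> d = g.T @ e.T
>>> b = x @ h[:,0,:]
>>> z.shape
(29, 17)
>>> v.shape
(17, 13, 31, 37)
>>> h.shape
(37, 17, 13)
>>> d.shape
(17, 13)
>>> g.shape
(7, 17)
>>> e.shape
(13, 7)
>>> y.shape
(7, 31, 37)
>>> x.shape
(7, 31, 37)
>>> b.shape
(7, 31, 13)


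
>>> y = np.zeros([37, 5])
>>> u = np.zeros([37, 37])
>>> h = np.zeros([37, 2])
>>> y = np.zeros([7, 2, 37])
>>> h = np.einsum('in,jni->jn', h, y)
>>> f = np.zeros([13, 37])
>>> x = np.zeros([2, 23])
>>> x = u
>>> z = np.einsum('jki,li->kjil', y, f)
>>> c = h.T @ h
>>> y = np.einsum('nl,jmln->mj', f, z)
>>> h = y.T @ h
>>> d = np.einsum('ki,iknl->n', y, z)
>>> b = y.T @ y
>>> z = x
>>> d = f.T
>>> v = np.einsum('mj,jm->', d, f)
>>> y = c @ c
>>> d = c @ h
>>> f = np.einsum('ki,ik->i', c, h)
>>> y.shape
(2, 2)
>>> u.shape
(37, 37)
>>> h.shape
(2, 2)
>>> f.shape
(2,)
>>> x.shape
(37, 37)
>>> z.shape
(37, 37)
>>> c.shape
(2, 2)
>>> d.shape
(2, 2)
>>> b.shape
(2, 2)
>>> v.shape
()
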